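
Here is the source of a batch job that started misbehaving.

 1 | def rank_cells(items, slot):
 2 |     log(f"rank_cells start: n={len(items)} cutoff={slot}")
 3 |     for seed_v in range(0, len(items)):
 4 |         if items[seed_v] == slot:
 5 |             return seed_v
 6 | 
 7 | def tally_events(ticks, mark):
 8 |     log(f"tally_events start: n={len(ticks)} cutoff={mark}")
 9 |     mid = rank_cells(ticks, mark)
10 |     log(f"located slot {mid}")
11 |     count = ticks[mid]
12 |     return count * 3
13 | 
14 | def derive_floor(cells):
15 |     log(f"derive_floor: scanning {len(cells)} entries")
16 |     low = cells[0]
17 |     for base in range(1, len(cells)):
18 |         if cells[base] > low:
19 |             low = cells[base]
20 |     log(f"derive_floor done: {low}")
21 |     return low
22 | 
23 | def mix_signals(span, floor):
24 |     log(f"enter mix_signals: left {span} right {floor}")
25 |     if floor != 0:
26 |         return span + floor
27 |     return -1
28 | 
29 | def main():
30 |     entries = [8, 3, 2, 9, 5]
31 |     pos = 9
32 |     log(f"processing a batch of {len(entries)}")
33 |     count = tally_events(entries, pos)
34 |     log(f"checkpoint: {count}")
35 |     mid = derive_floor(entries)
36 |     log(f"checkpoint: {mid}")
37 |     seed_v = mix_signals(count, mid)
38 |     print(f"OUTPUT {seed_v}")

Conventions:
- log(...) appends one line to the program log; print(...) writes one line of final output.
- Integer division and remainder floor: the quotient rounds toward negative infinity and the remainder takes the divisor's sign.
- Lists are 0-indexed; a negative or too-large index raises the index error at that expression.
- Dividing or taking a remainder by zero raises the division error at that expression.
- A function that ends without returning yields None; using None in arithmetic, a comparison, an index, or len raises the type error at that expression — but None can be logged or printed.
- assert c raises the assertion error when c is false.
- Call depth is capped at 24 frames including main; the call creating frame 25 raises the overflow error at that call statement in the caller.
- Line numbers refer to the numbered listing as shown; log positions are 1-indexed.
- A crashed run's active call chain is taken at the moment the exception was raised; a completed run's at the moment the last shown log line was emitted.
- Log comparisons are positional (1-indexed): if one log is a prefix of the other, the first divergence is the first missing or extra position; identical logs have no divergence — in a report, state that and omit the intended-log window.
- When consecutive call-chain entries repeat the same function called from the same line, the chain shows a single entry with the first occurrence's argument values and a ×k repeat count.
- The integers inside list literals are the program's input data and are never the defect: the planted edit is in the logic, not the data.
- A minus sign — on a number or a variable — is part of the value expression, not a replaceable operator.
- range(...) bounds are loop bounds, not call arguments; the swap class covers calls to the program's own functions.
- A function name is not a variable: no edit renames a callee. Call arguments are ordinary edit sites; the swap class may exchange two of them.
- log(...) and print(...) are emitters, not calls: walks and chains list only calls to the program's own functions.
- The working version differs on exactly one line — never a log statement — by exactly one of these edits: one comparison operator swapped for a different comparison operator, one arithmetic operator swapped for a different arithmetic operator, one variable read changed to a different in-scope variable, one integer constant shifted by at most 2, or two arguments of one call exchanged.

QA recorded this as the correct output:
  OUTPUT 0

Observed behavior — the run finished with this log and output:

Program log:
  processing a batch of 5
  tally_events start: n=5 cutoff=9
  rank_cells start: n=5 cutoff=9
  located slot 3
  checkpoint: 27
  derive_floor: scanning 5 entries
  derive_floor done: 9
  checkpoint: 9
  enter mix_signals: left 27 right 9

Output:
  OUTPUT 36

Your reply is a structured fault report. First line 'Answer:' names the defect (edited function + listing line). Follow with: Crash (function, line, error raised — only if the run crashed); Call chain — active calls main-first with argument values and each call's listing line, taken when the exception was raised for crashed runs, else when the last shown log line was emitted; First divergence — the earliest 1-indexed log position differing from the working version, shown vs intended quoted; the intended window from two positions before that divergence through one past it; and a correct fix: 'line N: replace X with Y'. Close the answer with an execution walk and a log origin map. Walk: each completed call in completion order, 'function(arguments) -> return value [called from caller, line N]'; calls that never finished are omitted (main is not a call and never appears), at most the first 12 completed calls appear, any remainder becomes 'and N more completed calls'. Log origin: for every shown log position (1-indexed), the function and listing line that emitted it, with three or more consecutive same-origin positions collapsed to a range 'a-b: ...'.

Answer: the defect is in mix_signals at line 26.
Key observation: Nothing in the log betrays the bug — only the output does.
Call chain: main -> mix_signals(27, 9) (called at line 37).
First divergence: none; the two logs match at every position.
Execution walk:
  rank_cells([8, 3, 2, 9, 5], 9) -> 3  [called from tally_events, line 9]
  tally_events([8, 3, 2, 9, 5], 9) -> 27  [called from main, line 33]
  derive_floor([8, 3, 2, 9, 5]) -> 9  [called from main, line 35]
  mix_signals(27, 9) -> 36  [called from main, line 37]
Origin of each log line:
  1 — main, line 32
  2 — tally_events, line 8
  3 — rank_cells, line 2
  4 — tally_events, line 10
  5 — main, line 34
  6 — derive_floor, line 15
  7 — derive_floor, line 20
  8 — main, line 36
  9 — mix_signals, line 24
A correct fix: line 26: replace `+` with `%`.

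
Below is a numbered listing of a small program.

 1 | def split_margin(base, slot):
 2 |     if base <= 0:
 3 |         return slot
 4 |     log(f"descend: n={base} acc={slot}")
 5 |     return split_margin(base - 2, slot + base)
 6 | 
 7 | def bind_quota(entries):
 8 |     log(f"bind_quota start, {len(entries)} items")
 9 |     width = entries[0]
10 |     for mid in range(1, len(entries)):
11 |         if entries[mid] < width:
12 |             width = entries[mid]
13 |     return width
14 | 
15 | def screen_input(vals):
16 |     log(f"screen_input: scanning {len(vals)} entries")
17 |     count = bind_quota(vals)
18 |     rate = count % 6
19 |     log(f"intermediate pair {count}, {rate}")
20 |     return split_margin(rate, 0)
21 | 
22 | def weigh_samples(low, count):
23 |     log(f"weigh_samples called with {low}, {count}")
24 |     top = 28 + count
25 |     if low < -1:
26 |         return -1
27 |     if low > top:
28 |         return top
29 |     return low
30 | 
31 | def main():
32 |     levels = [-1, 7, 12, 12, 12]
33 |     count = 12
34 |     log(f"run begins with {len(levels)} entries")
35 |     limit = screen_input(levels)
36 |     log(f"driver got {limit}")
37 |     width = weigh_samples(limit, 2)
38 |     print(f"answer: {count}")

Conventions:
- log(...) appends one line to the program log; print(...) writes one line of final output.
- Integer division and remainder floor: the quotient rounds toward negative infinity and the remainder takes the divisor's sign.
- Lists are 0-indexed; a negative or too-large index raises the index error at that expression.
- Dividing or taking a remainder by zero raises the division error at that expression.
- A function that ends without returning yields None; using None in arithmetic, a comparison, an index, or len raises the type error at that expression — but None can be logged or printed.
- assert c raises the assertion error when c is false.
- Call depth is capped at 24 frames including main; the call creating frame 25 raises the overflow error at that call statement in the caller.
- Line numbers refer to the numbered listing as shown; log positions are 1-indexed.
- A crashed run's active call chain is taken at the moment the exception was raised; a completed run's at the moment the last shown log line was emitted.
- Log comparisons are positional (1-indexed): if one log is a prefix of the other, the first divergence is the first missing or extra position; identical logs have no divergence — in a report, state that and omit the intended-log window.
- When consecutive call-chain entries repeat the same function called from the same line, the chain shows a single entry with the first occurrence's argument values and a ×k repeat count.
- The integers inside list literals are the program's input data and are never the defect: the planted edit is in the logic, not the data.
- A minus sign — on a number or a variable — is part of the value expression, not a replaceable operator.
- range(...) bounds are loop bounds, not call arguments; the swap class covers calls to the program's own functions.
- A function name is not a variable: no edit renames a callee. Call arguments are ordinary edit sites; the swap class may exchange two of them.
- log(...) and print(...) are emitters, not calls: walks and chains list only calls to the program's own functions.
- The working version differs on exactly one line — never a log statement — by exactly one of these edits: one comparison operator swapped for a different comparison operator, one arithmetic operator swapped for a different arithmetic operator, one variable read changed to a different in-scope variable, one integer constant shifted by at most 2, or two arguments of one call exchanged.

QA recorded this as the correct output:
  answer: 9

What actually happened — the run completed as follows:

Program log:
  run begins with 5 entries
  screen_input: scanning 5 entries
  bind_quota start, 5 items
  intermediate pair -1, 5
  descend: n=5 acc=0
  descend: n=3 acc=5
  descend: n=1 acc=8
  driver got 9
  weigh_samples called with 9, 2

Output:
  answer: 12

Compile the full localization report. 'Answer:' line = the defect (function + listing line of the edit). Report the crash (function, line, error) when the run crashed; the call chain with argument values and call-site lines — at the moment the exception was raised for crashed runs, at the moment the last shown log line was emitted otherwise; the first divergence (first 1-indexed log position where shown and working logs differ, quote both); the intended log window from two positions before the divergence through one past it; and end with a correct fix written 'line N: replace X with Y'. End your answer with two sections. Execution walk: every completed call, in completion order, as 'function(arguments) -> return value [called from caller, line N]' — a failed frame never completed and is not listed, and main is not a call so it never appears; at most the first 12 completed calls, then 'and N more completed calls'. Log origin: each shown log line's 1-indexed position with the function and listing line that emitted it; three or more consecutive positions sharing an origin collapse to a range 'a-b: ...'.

Answer: the defect is in main at line 38.
Key observation: Every logged value matches the working version; the printed result is what differs.
Call chain: main -> weigh_samples(9, 2) (called at line 37).
First divergence: none — the logs agree in full.
Execution walk:
  bind_quota([-1, 7, 12, 12, 12]) -> -1  [called from screen_input, line 17]
  split_margin(-1, 9) -> 9  [called from split_margin, line 5]
  split_margin(1, 8) -> 9  [called from split_margin, line 5]
  split_margin(3, 5) -> 9  [called from split_margin, line 5]
  split_margin(5, 0) -> 9  [called from screen_input, line 20]
  screen_input([-1, 7, 12, 12, 12]) -> 9  [called from main, line 35]
  weigh_samples(9, 2) -> 9  [called from main, line 37]
Log origin:
  1: emitted by main (line 34)
  2: emitted by screen_input (line 16)
  3: emitted by bind_quota (line 8)
  4: emitted by screen_input (line 19)
  5-7: emitted by split_margin (line 4)
  8: emitted by main (line 36)
  9: emitted by weigh_samples (line 23)
A correct fix: line 38: replace `count` with `width`.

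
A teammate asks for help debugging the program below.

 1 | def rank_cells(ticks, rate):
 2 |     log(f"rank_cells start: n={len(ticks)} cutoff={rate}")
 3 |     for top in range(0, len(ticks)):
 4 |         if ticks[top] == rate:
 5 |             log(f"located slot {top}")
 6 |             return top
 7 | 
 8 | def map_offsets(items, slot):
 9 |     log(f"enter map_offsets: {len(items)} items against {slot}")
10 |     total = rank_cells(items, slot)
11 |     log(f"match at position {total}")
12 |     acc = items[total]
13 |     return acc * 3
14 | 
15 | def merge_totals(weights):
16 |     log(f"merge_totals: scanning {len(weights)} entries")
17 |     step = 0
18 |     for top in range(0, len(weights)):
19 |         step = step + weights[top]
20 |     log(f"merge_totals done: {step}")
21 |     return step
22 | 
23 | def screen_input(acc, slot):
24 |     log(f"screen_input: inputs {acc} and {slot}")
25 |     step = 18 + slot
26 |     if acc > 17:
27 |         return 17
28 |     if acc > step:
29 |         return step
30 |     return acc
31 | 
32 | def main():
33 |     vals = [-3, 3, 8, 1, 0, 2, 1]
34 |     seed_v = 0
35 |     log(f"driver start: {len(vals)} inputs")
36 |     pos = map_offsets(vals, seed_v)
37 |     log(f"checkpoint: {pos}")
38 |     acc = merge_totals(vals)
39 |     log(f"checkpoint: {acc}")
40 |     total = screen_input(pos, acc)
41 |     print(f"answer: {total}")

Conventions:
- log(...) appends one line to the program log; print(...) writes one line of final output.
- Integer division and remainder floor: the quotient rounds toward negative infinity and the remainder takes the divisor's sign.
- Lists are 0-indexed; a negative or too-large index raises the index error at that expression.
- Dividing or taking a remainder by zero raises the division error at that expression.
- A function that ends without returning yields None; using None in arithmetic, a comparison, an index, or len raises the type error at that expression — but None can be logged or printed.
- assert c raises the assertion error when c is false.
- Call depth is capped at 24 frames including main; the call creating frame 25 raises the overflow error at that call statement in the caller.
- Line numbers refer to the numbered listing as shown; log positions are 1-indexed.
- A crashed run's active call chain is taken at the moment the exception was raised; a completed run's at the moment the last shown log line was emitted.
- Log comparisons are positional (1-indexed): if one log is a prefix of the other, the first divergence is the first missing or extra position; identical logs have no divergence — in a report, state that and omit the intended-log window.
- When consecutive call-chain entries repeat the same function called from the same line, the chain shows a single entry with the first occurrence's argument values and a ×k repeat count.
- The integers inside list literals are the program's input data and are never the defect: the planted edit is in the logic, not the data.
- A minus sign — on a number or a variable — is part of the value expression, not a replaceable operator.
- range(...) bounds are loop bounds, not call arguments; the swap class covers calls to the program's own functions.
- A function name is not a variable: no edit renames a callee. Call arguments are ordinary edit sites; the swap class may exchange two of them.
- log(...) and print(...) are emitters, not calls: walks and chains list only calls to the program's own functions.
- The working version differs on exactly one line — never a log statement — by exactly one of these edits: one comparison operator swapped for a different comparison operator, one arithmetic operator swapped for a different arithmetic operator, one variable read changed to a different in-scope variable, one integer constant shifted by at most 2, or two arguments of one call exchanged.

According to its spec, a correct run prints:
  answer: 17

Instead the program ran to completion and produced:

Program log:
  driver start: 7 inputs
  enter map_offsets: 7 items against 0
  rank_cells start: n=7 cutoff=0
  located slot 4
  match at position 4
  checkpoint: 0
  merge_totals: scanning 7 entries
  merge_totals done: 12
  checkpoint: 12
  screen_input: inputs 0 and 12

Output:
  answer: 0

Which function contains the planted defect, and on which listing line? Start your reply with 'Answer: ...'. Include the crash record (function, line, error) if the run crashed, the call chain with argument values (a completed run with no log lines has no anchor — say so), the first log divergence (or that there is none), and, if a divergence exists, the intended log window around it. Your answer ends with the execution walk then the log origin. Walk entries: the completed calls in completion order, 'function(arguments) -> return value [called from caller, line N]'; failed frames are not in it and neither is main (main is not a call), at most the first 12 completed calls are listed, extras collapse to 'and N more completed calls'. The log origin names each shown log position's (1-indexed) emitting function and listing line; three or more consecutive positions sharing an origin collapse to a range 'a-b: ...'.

Answer: the defect is in screen_input at line 26.
Key fact: The logs agree in full; only the final output differs.
Call chain: main -> screen_input(0, 12) (called at line 40).
First divergence: none (the log streams are identical).
Execution walk:
  rank_cells([-3, 3, 8, 1, 0, 2, 1], 0) -> 4  [called from map_offsets, line 10]
  map_offsets([-3, 3, 8, 1, 0, 2, 1], 0) -> 0  [called from main, line 36]
  merge_totals([-3, 3, 8, 1, 0, 2, 1]) -> 12  [called from main, line 38]
  screen_input(0, 12) -> 0  [called from main, line 40]
Log origin:
  1: emitted by main (line 35)
  2: emitted by map_offsets (line 9)
  3: emitted by rank_cells (line 2)
  4: emitted by rank_cells (line 5)
  5: emitted by map_offsets (line 11)
  6: emitted by main (line 37)
  7: emitted by merge_totals (line 16)
  8: emitted by merge_totals (line 20)
  9: emitted by main (line 39)
  10: emitted by screen_input (line 24)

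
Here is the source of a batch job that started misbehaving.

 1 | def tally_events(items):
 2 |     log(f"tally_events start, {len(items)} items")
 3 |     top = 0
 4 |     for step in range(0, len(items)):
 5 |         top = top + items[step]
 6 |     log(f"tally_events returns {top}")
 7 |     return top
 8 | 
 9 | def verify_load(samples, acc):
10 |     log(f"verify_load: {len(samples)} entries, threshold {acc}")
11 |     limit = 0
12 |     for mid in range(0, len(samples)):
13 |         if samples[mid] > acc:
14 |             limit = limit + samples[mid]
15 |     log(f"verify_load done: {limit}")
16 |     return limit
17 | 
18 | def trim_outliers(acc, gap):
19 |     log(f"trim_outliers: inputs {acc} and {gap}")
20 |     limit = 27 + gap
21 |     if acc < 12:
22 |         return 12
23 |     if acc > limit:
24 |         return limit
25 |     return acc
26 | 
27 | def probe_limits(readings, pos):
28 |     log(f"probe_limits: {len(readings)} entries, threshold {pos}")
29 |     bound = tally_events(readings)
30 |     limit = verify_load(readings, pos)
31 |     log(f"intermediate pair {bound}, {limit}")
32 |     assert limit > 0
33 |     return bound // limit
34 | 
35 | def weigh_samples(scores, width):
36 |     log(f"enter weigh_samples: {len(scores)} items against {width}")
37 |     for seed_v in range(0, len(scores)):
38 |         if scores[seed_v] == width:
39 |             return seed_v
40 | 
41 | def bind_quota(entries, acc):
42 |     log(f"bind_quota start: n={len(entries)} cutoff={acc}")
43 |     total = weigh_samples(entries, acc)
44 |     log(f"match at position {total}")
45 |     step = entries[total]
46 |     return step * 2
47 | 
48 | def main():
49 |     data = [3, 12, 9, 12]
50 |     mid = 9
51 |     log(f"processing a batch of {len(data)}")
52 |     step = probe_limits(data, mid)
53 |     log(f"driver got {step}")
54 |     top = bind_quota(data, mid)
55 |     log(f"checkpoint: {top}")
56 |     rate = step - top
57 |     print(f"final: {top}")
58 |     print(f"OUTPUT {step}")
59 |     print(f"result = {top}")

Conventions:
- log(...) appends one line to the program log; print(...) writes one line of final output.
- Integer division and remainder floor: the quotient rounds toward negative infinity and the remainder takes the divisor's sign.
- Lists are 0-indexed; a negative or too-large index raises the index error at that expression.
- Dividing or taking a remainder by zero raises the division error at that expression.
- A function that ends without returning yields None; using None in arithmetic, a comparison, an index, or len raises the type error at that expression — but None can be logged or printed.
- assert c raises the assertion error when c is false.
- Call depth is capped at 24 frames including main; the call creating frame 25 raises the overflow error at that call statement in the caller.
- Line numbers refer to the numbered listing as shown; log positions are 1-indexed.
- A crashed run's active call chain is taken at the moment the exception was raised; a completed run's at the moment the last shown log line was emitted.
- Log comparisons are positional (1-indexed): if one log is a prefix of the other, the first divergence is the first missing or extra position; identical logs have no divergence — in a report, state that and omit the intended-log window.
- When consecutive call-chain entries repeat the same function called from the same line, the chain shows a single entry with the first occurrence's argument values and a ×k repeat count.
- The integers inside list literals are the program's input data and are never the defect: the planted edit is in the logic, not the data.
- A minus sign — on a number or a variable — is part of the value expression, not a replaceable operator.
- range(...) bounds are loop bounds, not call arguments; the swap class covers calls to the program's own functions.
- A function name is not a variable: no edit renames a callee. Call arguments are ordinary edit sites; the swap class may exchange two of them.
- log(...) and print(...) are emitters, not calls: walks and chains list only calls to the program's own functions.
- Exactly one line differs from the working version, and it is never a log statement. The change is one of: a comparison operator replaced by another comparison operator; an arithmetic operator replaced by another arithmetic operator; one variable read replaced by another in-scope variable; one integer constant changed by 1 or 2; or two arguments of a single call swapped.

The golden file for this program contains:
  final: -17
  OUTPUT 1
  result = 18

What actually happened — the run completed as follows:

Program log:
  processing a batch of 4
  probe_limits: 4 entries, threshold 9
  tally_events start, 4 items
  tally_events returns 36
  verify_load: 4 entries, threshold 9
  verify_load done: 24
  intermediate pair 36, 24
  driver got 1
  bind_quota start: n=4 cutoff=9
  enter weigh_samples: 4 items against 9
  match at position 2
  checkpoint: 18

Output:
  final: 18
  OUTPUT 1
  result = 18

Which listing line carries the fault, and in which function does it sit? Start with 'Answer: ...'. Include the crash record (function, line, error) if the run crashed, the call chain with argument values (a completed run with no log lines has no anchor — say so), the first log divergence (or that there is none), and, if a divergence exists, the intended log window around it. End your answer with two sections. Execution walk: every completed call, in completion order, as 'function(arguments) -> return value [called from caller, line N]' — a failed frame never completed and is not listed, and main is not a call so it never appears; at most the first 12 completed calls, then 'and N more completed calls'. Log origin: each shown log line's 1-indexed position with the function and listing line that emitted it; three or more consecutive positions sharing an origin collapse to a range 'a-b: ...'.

Answer: the defect is in main at line 57.
Key observation: The two runs log identically and part ways only at the printed values.
Call chain: main.
First divergence: none (the log streams are identical).
Execution walk:
  tally_events([3, 12, 9, 12]) -> 36  [called from probe_limits, line 29]
  verify_load([3, 12, 9, 12], 9) -> 24  [called from probe_limits, line 30]
  probe_limits([3, 12, 9, 12], 9) -> 1  [called from main, line 52]
  weigh_samples([3, 12, 9, 12], 9) -> 2  [called from bind_quota, line 43]
  bind_quota([3, 12, 9, 12], 9) -> 18  [called from main, line 54]
Log origin:
  1 — main, line 51
  2 — probe_limits, line 28
  3 — tally_events, line 2
  4 — tally_events, line 6
  5 — verify_load, line 10
  6 — verify_load, line 15
  7 — probe_limits, line 31
  8 — main, line 53
  9 — bind_quota, line 42
  10 — weigh_samples, line 36
  11 — bind_quota, line 44
  12 — main, line 55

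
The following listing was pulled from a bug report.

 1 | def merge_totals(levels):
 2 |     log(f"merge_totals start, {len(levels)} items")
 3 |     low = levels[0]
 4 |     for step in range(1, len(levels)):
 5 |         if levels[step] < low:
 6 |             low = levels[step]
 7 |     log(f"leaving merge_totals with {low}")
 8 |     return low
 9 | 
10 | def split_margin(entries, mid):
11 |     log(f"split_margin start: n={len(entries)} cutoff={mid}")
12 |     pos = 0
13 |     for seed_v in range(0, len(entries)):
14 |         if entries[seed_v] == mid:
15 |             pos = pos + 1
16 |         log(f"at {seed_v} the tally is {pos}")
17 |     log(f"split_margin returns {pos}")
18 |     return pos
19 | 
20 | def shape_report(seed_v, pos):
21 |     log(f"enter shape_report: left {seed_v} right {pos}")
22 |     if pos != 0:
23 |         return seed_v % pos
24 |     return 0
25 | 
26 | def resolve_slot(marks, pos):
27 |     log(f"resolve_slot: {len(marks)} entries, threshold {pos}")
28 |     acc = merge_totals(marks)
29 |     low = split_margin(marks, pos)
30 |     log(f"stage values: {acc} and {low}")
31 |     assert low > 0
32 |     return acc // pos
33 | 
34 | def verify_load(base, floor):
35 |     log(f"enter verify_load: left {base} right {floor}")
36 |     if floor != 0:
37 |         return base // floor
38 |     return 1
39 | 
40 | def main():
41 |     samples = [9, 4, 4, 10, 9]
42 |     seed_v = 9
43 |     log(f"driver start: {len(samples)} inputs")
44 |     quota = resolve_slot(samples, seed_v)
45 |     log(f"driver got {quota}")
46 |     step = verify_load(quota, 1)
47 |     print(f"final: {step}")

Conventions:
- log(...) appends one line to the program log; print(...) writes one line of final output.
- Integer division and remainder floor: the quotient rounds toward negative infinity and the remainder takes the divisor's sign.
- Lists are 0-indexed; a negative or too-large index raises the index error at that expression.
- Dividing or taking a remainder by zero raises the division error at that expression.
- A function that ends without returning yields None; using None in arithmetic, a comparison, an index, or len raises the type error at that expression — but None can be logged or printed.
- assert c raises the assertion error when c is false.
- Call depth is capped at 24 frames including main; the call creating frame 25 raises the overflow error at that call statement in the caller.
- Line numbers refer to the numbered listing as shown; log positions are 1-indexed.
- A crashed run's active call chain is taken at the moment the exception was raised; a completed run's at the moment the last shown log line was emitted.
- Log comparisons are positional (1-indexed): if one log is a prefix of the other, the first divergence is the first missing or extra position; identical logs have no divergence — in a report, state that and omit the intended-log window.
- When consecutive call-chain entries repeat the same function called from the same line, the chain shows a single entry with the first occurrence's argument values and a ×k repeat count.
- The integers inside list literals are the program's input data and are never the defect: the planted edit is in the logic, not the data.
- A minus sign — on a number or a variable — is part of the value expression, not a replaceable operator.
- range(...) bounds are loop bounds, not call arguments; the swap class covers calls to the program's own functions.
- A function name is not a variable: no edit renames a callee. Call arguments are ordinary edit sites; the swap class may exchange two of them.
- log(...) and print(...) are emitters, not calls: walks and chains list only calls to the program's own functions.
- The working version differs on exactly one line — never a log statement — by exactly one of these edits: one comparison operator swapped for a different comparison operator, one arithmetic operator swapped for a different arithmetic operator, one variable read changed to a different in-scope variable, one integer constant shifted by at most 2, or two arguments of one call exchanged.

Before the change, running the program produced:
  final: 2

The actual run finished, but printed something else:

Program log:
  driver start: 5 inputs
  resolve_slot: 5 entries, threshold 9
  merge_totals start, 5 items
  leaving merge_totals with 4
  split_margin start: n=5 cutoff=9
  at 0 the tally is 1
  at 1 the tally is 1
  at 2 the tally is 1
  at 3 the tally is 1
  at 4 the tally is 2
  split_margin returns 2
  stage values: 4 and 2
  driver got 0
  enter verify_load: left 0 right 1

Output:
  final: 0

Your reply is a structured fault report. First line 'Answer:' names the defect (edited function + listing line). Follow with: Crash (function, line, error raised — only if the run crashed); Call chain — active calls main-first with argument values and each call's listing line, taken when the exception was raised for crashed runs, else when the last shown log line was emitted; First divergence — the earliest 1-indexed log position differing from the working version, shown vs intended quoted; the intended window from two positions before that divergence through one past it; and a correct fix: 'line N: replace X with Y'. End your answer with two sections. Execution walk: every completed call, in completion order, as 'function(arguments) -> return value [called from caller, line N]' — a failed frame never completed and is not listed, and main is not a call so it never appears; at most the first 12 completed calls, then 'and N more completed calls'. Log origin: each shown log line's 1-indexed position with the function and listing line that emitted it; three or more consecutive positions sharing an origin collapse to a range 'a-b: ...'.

Answer: the defect is in resolve_slot at line 32.
The tell: The log first diverges at position 13: the faulty run prints 'driver got 0' where the working version prints 'driver got 2'.
Call chain: main -> verify_load(0, 1) (called at line 46).
First divergence: at position 13 the run shows 'driver got 0' where the working version logs 'driver got 2'.
Intended log window:
  11: split_margin returns 2
  12: stage values: 4 and 2
  13: driver got 2
  14: enter verify_load: left 2 right 1
Execution walk:
  merge_totals([9, 4, 4, 10, 9]) -> 4  [called from resolve_slot, line 28]
  split_margin([9, 4, 4, 10, 9], 9) -> 2  [called from resolve_slot, line 29]
  resolve_slot([9, 4, 4, 10, 9], 9) -> 0  [called from main, line 44]
  verify_load(0, 1) -> 0  [called from main, line 46]
Log origin:
  1 — main, line 43
  2 — resolve_slot, line 27
  3 — merge_totals, line 2
  4 — merge_totals, line 7
  5 — split_margin, line 11
  6-10 — split_margin, line 16
  11 — split_margin, line 17
  12 — resolve_slot, line 30
  13 — main, line 45
  14 — verify_load, line 35
A correct fix: line 32: replace `pos` with `low`.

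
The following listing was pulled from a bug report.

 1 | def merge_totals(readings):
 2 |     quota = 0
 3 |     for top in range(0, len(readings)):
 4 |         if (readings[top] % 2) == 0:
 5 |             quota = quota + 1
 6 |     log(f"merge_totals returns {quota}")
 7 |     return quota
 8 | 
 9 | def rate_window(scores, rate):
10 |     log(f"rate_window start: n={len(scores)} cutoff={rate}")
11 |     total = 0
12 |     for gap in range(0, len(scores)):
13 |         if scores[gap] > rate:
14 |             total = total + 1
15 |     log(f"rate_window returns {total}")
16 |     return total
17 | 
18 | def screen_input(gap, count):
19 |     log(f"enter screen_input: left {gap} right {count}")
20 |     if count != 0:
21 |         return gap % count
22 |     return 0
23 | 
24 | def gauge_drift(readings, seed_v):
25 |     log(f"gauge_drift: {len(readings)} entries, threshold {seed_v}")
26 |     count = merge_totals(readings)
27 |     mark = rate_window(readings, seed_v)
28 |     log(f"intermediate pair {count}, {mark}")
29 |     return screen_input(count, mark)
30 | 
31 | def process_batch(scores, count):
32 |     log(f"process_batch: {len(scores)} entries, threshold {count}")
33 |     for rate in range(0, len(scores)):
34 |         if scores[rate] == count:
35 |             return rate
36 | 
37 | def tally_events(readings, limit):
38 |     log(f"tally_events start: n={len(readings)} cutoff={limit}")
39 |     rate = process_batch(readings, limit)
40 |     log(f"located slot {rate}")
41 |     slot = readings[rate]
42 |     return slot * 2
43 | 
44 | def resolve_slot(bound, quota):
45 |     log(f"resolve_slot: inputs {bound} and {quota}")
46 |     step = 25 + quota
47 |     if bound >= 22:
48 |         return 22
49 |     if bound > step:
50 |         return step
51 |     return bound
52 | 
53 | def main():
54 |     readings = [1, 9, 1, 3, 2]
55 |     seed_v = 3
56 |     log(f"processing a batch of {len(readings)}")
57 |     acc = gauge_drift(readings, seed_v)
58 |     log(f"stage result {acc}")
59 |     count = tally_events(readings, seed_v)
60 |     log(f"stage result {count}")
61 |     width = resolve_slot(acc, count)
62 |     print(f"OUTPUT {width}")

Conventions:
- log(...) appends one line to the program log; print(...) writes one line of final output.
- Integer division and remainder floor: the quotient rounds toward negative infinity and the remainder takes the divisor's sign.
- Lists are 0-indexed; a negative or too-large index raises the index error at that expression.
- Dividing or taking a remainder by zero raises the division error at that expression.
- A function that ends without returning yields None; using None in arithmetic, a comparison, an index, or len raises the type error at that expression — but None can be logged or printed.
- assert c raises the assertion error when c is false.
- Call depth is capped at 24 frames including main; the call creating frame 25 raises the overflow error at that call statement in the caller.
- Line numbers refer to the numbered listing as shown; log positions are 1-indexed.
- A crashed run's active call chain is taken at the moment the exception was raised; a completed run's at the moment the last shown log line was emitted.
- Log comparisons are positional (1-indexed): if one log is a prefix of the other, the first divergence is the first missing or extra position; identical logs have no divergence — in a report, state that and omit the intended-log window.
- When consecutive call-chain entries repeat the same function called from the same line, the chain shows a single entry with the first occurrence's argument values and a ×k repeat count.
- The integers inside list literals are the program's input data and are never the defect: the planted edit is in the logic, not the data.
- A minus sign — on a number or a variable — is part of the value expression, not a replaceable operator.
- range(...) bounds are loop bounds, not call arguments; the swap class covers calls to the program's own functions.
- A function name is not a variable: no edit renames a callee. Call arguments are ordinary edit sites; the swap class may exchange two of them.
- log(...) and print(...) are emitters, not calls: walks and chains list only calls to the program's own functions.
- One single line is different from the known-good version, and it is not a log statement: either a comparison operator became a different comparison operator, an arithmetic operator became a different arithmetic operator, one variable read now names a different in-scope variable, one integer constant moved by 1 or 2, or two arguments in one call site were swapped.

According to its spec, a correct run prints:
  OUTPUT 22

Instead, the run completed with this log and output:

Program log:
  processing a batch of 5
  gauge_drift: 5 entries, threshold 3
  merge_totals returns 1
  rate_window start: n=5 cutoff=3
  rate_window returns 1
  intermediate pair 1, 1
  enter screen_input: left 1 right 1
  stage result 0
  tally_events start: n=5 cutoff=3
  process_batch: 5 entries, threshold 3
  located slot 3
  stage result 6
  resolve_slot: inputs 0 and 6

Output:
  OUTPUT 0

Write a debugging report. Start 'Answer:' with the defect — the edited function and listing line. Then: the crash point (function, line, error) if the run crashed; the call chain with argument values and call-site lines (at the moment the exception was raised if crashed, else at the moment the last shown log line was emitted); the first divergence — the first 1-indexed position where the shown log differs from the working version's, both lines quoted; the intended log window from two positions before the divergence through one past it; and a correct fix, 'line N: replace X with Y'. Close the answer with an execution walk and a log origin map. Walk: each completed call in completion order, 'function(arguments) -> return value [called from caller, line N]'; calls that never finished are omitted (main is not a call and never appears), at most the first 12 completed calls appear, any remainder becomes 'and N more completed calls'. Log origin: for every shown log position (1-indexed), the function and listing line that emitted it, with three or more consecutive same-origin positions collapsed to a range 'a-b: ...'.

Answer: the defect is in resolve_slot at line 47.
The tell: No log line changed; the fault shows up purely in the output.
Call chain: main -> resolve_slot(0, 6) (called at line 61).
First divergence: there is none — every log position agrees.
Execution walk:
  merge_totals([1, 9, 1, 3, 2]) -> 1  [called from gauge_drift, line 26]
  rate_window([1, 9, 1, 3, 2], 3) -> 1  [called from gauge_drift, line 27]
  screen_input(1, 1) -> 0  [called from gauge_drift, line 29]
  gauge_drift([1, 9, 1, 3, 2], 3) -> 0  [called from main, line 57]
  process_batch([1, 9, 1, 3, 2], 3) -> 3  [called from tally_events, line 39]
  tally_events([1, 9, 1, 3, 2], 3) -> 6  [called from main, line 59]
  resolve_slot(0, 6) -> 0  [called from main, line 61]
Origin of each log line:
  1: logged in main at line 56
  2: logged in gauge_drift at line 25
  3: logged in merge_totals at line 6
  4: logged in rate_window at line 10
  5: logged in rate_window at line 15
  6: logged in gauge_drift at line 28
  7: logged in screen_input at line 19
  8: logged in main at line 58
  9: logged in tally_events at line 38
  10: logged in process_batch at line 32
  11: logged in tally_events at line 40
  12: logged in main at line 60
  13: logged in resolve_slot at line 45
A correct fix: line 47: replace `>=` with `<`.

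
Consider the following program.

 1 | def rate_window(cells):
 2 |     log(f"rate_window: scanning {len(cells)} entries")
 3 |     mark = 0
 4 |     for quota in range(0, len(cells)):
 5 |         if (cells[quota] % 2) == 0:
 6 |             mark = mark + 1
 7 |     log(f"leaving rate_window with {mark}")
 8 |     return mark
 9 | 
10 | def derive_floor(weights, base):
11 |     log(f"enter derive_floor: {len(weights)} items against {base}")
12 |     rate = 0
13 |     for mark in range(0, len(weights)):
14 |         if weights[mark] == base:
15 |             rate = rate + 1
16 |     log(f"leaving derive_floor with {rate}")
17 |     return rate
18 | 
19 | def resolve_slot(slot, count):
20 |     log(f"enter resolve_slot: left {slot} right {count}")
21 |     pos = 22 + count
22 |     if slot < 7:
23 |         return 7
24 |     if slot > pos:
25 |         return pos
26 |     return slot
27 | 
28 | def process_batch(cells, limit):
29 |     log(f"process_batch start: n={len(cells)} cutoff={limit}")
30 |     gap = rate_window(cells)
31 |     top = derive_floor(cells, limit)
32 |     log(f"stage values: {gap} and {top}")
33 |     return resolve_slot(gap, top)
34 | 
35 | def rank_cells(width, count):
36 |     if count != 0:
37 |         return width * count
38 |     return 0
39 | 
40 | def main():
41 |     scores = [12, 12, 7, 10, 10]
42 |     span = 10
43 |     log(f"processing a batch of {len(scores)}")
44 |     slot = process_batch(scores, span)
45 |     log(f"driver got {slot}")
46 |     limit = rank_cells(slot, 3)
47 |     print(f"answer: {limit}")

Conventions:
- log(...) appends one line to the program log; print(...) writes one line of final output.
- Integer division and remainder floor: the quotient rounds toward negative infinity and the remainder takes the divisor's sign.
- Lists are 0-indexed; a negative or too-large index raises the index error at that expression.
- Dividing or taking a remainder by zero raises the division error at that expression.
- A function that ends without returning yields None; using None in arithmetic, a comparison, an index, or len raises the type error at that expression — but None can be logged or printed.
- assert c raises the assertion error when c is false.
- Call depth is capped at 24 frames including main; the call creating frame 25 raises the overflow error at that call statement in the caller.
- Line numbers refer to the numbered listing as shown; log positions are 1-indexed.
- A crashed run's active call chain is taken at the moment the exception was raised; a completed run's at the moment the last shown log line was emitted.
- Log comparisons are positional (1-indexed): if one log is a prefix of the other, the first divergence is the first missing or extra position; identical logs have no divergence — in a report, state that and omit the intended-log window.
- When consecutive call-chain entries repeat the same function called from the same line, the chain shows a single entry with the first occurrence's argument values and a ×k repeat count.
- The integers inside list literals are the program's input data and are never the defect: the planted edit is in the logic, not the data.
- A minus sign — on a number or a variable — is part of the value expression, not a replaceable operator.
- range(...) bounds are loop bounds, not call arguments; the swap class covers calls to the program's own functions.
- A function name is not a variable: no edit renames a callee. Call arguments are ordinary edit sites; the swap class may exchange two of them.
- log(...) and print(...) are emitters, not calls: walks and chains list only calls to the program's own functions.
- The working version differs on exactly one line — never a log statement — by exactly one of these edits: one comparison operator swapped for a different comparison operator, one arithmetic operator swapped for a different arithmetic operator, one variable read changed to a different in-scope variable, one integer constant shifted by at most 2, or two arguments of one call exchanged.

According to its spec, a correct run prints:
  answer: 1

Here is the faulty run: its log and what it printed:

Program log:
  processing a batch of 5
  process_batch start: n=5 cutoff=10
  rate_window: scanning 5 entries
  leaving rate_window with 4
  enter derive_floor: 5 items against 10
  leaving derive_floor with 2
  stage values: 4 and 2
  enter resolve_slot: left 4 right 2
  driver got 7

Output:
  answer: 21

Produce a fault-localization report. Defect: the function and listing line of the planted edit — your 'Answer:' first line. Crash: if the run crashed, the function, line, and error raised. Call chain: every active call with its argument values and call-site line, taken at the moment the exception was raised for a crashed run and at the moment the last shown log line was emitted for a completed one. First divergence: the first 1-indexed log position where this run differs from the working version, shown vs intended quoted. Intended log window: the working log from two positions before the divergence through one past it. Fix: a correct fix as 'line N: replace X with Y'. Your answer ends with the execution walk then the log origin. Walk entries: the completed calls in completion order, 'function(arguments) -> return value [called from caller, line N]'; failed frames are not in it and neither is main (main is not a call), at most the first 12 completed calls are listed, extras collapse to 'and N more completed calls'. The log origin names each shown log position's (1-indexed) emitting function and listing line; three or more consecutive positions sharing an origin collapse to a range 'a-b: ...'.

Answer: the defect is in rank_cells at line 37.
Key fact: The logs agree in full; only the final output differs.
Call chain: main.
First divergence: none — the logs agree in full.
Execution walk:
  rate_window([12, 12, 7, 10, 10]) -> 4  [called from process_batch, line 30]
  derive_floor([12, 12, 7, 10, 10], 10) -> 2  [called from process_batch, line 31]
  resolve_slot(4, 2) -> 7  [called from process_batch, line 33]
  process_batch([12, 12, 7, 10, 10], 10) -> 7  [called from main, line 44]
  rank_cells(7, 3) -> 21  [called from main, line 46]
Log origins:
  1: emitted by main (line 43)
  2: emitted by process_batch (line 29)
  3: emitted by rate_window (line 2)
  4: emitted by rate_window (line 7)
  5: emitted by derive_floor (line 11)
  6: emitted by derive_floor (line 16)
  7: emitted by process_batch (line 32)
  8: emitted by resolve_slot (line 20)
  9: emitted by main (line 45)
A correct fix: line 37: replace `*` with `%`.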